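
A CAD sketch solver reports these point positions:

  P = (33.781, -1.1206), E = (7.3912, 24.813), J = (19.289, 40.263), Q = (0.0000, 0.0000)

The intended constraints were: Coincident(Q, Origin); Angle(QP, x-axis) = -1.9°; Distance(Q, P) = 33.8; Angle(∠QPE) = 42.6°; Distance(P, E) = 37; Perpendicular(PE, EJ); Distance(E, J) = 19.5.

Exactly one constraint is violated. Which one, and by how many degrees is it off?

Perpendicular(PE, EJ) — off by 6.90°.

Q = (0.00, 0.00) ✓; QP at -1.900° ✓; |QP| = 33.80 ✓; ∠QPE = 42.60° ✓; |PE| = 37.00 ✓; ∠(PE, EJ) = 83.10° ✗; |EJ| = 19.50 ✓.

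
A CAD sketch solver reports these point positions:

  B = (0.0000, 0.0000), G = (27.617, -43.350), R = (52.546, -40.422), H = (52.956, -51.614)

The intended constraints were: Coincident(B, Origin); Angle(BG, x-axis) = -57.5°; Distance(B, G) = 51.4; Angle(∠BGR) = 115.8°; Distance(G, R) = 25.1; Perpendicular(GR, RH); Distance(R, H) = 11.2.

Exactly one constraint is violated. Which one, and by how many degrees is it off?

Perpendicular(GR, RH) — off by 4.60°.

B = (0.00, 0.00) ✓; BG at -57.50° ✓; |BG| = 51.40 ✓; ∠BGR = 115.8° ✓; |GR| = 25.10 ✓; ∠(GR, RH) = 94.60° ✗; |RH| = 11.20 ✓.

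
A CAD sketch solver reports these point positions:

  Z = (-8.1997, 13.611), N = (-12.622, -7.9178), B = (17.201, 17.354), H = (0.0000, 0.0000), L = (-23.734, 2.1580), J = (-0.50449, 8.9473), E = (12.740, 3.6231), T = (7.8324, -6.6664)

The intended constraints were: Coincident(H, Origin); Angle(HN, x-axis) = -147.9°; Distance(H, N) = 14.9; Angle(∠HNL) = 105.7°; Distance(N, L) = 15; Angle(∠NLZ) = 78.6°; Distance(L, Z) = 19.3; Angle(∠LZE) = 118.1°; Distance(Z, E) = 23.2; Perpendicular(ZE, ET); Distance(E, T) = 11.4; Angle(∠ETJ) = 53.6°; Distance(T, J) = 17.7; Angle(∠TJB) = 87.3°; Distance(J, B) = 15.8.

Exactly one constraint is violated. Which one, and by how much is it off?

Distance(J, B) = 15.8 — off by 3.80.

H = (0.00, 0.00) ✓; HN at -147.9° ✓; |HN| = 14.90 ✓; ∠HNL = 105.7° ✓; |NL| = 15.00 ✓; ∠NLZ = 78.60° ✓; |LZ| = 19.30 ✓; ∠LZE = 118.1° ✓; |ZE| = 23.20 ✓; ∠(ZE, ET) = 90.00° ✓; |ET| = 11.40 ✓; ∠ETJ = 53.60° ✓; |TJ| = 17.70 ✓; ∠TJB = 87.30° ✓; |JB| = 19.60 ✗.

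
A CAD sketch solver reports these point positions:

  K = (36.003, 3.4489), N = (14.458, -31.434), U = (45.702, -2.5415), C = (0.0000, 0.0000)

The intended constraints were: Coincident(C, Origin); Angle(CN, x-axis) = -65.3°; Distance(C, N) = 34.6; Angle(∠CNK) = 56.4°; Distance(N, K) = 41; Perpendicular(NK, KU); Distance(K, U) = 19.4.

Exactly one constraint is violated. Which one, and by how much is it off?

Distance(K, U) = 19.4 — off by 8.00.

C = (0.00, 0.00) ✓; CN at -65.30° ✓; |CN| = 34.60 ✓; ∠CNK = 56.40° ✓; |NK| = 41.00 ✓; ∠(NK, KU) = 90.00° ✓; |KU| = 11.40 ✗.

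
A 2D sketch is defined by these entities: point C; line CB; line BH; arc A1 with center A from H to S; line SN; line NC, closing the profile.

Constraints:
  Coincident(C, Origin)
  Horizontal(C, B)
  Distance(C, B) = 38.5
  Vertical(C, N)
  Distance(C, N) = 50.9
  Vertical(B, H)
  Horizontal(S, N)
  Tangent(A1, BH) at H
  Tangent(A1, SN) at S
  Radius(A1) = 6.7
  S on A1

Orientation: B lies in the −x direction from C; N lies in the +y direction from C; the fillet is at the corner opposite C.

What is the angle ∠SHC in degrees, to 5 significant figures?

93.943°

The virtual corner opposite C is at (-38.500, 50.900). Tangency of A1 to BH means the radius AH is perpendicular to BH and the tangent condition forces AS to be normal to SN, with radius 6.7, so the center A sits 6.7 in from both sides at A = (-31.800, 44.200). That places the tangent points at H = (-38.500, 44.200) on BH and S = (-31.800, 50.900) on SN. Then cos ∠SHC = HS·HC / (|HS||HC|), giving 93.943°.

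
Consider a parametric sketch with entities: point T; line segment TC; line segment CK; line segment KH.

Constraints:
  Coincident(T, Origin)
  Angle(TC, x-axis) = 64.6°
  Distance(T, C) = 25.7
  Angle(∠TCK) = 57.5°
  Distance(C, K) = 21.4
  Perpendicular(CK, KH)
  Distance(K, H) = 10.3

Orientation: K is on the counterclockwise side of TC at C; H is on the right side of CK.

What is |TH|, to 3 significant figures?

32.9

∠TCK = 57.5°, so CK runs at 64.6° + (180° − 57.5°) = 187° from the x-axis; with |CK| = 21.4, K = C + 21.4·(cos 187°, sin 187°) = (-10.2, 20.6). CK ⟂ KH; with |KH| = 10.3 on the right of CK, H = K + 10.3·(-0.124, 0.992) = (-11.5, 30.8). Then |TH| = |H − T| = 32.9.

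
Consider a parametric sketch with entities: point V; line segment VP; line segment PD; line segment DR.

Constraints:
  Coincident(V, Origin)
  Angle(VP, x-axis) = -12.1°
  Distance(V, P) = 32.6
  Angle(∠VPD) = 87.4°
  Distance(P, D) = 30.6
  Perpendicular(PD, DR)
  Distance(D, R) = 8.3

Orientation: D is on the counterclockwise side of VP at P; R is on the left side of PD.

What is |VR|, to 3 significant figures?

37.9

V is at the origin; VP runs at -12.1° with length 32.6, so P = 32.6·(cos -12.1°, sin -12.1°) = (31.9, -6.83). ∠VPD = 87.4°, so PD runs at -12.1° + (180° − 87.4°) = 80.5° from the x-axis; with |PD| = 30.6, D = P + 30.6·(cos 80.5°, sin 80.5°) = (36.9, 23.3). PD is perpendicular to DR; with |DR| = 8.3 on the left of PD, R = D + 8.3·(-0.986, 0.165) = (28.7, 24.7). Then |VR| = |R − V| = 37.9.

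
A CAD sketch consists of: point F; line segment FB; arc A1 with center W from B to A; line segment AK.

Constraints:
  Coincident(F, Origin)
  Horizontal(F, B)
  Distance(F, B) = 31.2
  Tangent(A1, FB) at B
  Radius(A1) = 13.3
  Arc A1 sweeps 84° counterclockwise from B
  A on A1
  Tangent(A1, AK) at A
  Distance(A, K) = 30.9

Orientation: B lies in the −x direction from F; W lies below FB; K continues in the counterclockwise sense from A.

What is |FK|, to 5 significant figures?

63.948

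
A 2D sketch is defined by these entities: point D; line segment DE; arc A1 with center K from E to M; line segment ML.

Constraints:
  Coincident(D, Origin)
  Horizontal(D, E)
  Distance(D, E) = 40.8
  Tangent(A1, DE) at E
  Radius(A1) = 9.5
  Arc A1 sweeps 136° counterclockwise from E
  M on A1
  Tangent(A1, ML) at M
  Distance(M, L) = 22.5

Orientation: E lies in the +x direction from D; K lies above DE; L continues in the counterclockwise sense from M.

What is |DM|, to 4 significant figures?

50.13

D is at the origin; D and E share the same y with |DE| = 40.8 and E on the +x side, so E = (40.80, 0.000). The tangent condition forces KE to be normal to DE, so K = E + (0, 9.5) = (40.80, 9.500). On A1, E sits at bearing -90° from K; a 136° counterclockwise sweep puts M at bearing 46°, so M = K + 9.5·(cos 46°, sin 46°) = (47.40, 16.33). Then |DM| = |M − D| = 50.13.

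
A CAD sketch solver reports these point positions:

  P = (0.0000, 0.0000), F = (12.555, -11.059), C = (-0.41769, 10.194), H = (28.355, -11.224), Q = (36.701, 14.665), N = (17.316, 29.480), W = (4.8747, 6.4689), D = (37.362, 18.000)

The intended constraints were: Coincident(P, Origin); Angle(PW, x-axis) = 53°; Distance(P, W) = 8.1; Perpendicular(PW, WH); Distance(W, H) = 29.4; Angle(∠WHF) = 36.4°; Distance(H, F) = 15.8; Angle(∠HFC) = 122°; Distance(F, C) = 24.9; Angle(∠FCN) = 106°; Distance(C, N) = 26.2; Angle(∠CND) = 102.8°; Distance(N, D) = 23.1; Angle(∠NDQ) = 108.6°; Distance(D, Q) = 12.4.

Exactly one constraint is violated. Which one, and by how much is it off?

Distance(D, Q) = 12.4 — off by 9.00.

P = (0.00, 0.00) ✓; PW at 53.00° ✓; |PW| = 8.100 ✓; ∠(PW, WH) = 90.00° ✓; |WH| = 29.40 ✓; ∠WHF = 36.40° ✓; |HF| = 15.80 ✓; ∠HFC = 122.0° ✓; |FC| = 24.90 ✓; ∠FCN = 106.0° ✓; |CN| = 26.20 ✓; ∠CND = 102.8° ✓; |ND| = 23.10 ✓; ∠NDQ = 108.6° ✓; |DQ| = 3.400 ✗.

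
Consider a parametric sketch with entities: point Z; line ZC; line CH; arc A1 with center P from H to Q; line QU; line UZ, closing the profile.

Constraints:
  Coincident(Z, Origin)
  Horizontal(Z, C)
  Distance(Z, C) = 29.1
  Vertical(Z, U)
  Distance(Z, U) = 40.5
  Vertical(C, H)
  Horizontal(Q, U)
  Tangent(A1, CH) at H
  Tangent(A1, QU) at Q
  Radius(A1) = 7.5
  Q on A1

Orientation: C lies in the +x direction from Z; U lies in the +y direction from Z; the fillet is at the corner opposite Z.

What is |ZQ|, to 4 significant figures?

45.90

The virtual corner opposite Z is at (29.10, 40.50). The tangent condition forces PH to be normal to CH and since A1 is tangent to QU there, PQ ⟂ QU, with radius 7.5, so the center P sits 7.5 in from both sides at P = (21.60, 33.00). That places the tangent points at H = (29.10, 33.00) on CH and Q = (21.60, 40.50) on QU. Then |ZQ| = |Q − Z| = 45.90.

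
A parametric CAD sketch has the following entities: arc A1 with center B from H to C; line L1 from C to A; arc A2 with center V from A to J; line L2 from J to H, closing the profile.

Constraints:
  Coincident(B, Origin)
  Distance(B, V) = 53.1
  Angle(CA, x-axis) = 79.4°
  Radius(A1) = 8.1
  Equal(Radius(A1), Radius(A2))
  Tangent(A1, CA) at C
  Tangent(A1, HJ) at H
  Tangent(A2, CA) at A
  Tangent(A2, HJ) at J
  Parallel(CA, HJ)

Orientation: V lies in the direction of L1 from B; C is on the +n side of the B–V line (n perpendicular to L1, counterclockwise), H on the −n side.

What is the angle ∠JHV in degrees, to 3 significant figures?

8.67°

Tangency of A1 to both parallel lines with radius 8.1 puts C and H at B ± 8.1·n: C = (-7.96, 1.49), H = (7.96, -1.49). Equal radii place A and J the same way about V: A = V + 8.1·n = (1.81, 53.7), J = V − 8.1·n = (17.7, 50.7). Then cos ∠JHV = HJ·HV / (|HJ||HV|), giving 8.67°.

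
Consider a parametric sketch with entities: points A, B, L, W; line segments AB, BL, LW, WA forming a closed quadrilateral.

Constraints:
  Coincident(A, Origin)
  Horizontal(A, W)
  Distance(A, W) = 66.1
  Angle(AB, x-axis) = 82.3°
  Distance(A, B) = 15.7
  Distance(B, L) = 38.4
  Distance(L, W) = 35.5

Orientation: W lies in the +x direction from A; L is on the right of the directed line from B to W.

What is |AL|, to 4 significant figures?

32.95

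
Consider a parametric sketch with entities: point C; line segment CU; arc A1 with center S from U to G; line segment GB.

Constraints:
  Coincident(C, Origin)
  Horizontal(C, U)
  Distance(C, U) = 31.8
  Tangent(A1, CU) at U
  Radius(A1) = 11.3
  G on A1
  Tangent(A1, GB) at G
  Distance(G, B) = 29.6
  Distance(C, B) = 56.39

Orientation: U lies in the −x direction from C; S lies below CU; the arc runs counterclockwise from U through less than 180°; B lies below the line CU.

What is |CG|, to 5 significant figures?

44.963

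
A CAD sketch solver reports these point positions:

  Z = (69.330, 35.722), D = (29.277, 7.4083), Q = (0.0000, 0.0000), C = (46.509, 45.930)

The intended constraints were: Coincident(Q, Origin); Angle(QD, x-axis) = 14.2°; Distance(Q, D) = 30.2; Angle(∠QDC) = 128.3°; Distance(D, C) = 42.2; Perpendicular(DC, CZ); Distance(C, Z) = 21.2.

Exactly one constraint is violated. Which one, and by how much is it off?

Distance(C, Z) = 21.2 — off by 3.80.

Q = (0.00, 0.00) ✓; QD at 14.20° ✓; |QD| = 30.20 ✓; ∠QDC = 128.3° ✓; |DC| = 42.20 ✓; ∠(DC, CZ) = 90.00° ✓; |CZ| = 25.00 ✗.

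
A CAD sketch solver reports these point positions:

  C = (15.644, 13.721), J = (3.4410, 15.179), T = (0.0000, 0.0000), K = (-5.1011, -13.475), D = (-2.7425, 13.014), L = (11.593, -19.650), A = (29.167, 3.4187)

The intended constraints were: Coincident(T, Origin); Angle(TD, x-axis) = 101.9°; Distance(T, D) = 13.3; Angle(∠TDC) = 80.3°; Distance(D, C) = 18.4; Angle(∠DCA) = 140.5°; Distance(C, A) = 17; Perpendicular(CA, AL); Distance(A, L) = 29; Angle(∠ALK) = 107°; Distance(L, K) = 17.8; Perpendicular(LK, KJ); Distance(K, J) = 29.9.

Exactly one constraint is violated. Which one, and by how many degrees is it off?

Perpendicular(LK, KJ) — off by 3.70°.

T = (0.00, 0.00) ✓; TD at 101.9° ✓; |TD| = 13.30 ✓; ∠TDC = 80.30° ✓; |DC| = 18.40 ✓; ∠DCA = 140.5° ✓; |CA| = 17.00 ✓; ∠(CA, AL) = 90.00° ✓; |AL| = 29.00 ✓; ∠ALK = 107.0° ✓; |LK| = 17.80 ✓; ∠(LK, KJ) = 86.30° ✗; |KJ| = 29.90 ✓.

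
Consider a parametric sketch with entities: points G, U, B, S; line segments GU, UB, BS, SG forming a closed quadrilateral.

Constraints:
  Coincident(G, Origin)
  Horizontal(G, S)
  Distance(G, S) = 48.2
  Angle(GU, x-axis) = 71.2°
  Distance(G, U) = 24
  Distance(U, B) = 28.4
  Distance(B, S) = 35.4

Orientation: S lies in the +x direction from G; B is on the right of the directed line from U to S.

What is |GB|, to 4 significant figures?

14.15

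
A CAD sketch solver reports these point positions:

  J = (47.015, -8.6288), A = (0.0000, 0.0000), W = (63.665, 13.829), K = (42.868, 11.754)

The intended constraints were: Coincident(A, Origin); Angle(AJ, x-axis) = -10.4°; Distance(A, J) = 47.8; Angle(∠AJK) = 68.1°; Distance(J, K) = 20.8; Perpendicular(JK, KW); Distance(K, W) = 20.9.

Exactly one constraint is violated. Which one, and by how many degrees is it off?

Perpendicular(JK, KW) — off by 5.80°.

A = (0.00, 0.00) ✓; AJ at -10.40° ✓; |AJ| = 47.80 ✓; ∠AJK = 68.10° ✓; |JK| = 20.80 ✓; ∠(JK, KW) = 95.80° ✗; |KW| = 20.90 ✓.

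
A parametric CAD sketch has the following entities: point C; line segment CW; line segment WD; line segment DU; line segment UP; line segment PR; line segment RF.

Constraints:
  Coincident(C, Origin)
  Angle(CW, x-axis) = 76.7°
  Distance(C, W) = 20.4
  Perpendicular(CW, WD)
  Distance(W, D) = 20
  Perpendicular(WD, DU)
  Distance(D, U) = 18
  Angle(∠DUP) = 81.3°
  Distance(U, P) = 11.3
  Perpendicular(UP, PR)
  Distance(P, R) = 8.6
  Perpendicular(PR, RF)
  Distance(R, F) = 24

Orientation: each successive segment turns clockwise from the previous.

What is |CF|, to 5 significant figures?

35.025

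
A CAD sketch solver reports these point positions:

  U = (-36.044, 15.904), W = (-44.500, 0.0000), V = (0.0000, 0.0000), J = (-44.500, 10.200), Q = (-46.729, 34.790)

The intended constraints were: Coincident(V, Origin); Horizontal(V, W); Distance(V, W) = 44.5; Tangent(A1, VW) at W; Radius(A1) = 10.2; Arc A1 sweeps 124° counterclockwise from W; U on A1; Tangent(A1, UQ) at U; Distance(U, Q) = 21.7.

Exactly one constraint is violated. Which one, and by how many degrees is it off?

Tangent(A1, UQ) at U — off by 4.50°.

V = (0.00, 0.00) ✓; V.y = 0.00, W.y = 0.00 ✓; |VW| = 44.50 ✓; ∠(JW, WV) = 90.00° ✓; |JW| = 10.20 ✓; bearing(J→U) − bearing(J→W) = 124.0° ✓; |JU| = 10.20 ✓; ∠(JU, UQ) = 94.50° ✗; |UQ| = 21.70 ✓.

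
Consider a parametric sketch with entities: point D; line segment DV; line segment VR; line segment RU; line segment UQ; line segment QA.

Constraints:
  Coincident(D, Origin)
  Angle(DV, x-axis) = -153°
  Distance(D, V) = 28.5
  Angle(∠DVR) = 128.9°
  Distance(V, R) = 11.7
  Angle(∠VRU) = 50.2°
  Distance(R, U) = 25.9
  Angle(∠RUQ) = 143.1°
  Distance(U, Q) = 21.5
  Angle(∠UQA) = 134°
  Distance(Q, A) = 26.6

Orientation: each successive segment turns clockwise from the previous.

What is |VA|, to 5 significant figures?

49.312

D is at the origin; DV runs at -153.0° with length 28.5, so V = (-25.394, -12.939). ∠DVR = 128.9° gives VR at 155.90° from the x-axis; with |VR| = 11.7, R = (-36.074, -8.1613). ∠VRU = 50.2° gives RU at 26.100° from the x-axis; with |RU| = 25.9, U = (-12.815, 3.2332). ∠RUQ = 143.1° gives UQ at -10.800° from the x-axis; with |UQ| = 21.5, Q = (8.3042, -0.79554). ∠UQA = 134.0° gives QA at -56.800° from the x-axis; with |QA| = 26.6, A = (22.869, -23.053). Then |VA| = |A − V| = 49.312.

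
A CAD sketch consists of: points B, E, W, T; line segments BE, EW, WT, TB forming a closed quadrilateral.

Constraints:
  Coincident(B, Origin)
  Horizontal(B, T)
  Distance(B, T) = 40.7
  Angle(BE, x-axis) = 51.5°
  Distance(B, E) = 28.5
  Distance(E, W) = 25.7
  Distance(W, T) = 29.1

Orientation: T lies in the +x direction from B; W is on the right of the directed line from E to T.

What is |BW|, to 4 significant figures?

12.03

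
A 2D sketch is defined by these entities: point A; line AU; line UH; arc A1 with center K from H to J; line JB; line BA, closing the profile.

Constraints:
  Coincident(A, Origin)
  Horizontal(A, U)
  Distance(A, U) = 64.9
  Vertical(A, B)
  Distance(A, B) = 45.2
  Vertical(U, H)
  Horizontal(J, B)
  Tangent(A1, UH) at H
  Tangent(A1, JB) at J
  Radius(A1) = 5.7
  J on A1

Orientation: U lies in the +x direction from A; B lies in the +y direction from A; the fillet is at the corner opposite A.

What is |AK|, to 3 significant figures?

71.2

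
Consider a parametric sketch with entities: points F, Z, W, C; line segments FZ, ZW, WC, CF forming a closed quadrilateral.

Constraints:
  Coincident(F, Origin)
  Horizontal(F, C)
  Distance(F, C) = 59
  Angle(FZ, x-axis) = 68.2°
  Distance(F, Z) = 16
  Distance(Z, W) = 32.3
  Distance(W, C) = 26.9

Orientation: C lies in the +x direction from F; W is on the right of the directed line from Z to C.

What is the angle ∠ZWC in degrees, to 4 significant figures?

136.9°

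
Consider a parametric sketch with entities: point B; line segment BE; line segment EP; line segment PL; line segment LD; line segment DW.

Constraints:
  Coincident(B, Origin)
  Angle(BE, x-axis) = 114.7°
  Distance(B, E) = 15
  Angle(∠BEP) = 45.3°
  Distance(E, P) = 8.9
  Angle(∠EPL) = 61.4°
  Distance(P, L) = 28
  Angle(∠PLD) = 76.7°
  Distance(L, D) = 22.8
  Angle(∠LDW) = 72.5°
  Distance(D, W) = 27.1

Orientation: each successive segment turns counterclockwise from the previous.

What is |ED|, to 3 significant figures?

23.4

B is at the origin; BE runs at 114.7° with length 15.0, so E = (-6.27, 13.6). ∠BEP = 45.3° gives EP at -111° from the x-axis; with |EP| = 8.9, P = (-9.40, 5.30). ∠EPL = 61.4° gives PL at 8.00° from the x-axis; with |PL| = 28.0, L = (18.3, 9.19). ∠PLD = 76.7° gives LD at 111° from the x-axis; with |LD| = 22.8, D = (10.0, 30.4). Then |ED| = |D − E| = 23.4.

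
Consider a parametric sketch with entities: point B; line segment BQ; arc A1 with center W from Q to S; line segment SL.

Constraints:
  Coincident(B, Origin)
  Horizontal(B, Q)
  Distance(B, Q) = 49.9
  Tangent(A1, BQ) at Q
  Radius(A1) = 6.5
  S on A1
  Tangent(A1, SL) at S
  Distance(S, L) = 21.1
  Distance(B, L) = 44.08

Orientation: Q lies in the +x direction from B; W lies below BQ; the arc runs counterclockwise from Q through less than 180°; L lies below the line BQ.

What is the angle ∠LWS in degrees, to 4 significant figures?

72.88°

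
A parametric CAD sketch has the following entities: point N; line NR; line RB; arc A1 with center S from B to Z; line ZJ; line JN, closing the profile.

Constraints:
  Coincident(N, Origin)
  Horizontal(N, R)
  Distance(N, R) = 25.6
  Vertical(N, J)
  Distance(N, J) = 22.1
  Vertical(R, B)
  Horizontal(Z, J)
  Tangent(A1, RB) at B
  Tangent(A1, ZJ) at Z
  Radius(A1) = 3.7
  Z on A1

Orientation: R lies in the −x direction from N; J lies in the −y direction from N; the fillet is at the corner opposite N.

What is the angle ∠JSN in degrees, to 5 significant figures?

49.626°

N is at the origin; N and R share the same y with |NR| = 25.6 and R on the −x side, so R = (-25.600, 0.0000). N and J share the same x with |NJ| = 22.1 and J on the −y side, so J = (0.0000, -22.100). The virtual corner opposite N is at (-25.600, -22.100). Since A1 is tangent to RB there, SB ⟂ RB and A1 meets ZJ tangentially, so SZ is at right angles to ZJ, with radius 3.7, so the center S sits 3.7 in from both sides at S = (-21.900, -18.400). Then cos ∠JSN = SJ·SN / (|SJ||SN|), giving 49.626°.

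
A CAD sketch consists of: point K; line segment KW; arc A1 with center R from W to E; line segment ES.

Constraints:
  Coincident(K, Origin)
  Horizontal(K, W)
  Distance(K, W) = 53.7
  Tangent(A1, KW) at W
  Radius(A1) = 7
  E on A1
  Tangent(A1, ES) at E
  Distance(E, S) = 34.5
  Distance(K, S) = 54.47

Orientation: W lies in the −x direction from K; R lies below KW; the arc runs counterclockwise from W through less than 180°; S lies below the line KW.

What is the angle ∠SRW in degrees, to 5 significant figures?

154.15°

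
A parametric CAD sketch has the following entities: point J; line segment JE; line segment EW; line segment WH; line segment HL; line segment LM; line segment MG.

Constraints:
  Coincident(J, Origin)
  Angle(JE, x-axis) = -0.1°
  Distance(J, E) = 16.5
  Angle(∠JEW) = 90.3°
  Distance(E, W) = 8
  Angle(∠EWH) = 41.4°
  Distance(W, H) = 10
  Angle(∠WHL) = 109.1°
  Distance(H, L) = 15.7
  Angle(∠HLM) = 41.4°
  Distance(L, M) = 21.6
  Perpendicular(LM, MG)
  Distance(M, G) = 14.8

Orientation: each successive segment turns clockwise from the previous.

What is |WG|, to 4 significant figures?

9.409

J is at the origin; JE runs at -0.1° with length 16.5, so E = (16.50, -0.02880). ∠JEW = 90.3° gives EW at -89.80° from the x-axis; with |EW| = 8.0, W = (16.53, -8.029). ∠EWH = 41.4° gives WH at 131.6° from the x-axis; with |WH| = 10.0, H = (9.889, -0.5508). ∠WHL = 109.1° gives HL at 60.70° from the x-axis; with |HL| = 15.7, L = (17.57, 13.14). ∠HLM = 41.4° gives LM at -77.90° from the x-axis; with |LM| = 21.6, M = (22.10, -7.979). LM ⟂ MG, so MG runs at -167.9°; with |MG| = 14.8, G = (7.629, -11.08). Then |WG| = |G − W| = 9.409.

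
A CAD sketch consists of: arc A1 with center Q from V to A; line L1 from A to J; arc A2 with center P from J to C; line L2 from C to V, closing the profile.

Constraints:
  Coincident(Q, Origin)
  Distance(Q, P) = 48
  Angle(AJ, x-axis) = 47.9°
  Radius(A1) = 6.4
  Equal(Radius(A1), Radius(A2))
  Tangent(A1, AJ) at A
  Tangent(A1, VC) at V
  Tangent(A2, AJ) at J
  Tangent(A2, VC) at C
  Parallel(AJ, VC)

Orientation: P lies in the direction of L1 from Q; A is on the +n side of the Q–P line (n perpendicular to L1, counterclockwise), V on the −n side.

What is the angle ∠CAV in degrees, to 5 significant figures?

75.069°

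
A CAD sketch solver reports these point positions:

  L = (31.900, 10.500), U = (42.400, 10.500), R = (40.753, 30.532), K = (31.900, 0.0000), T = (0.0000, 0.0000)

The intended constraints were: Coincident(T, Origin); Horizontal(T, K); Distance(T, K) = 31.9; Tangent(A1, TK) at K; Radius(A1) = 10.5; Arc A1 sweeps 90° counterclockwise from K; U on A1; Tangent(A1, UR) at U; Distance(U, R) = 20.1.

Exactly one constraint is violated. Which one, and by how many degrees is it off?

Tangent(A1, UR) at U — off by 4.70°.

T = (0.00, 0.00) ✓; T.y = 0.00, K.y = 0.00 ✓; |TK| = 31.90 ✓; ∠(LK, KT) = 90.00° ✓; |LK| = 10.50 ✓; bearing(L→U) − bearing(L→K) = 90.00° ✓; |LU| = 10.50 ✓; ∠(LU, UR) = 85.30° ✗; |UR| = 20.10 ✓.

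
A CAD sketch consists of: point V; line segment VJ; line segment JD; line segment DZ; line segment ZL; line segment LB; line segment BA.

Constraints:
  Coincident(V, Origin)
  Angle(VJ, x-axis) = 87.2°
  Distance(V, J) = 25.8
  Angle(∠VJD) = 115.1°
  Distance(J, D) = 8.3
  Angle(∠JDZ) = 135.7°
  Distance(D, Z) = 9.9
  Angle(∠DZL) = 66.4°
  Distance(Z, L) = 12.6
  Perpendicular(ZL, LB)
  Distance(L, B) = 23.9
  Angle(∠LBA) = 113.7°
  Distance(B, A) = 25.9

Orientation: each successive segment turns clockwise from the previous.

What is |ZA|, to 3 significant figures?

36.1

ZL ⟂ LB, so LB runs at 134°; with |LB| = 23.9, B = (-7.61, 33.5). ∠LBA = 113.7° gives BA at 68.1° from the x-axis; with |BA| = 25.9, A = (2.05, 57.5). Then |ZA| = |A − Z| = 36.1.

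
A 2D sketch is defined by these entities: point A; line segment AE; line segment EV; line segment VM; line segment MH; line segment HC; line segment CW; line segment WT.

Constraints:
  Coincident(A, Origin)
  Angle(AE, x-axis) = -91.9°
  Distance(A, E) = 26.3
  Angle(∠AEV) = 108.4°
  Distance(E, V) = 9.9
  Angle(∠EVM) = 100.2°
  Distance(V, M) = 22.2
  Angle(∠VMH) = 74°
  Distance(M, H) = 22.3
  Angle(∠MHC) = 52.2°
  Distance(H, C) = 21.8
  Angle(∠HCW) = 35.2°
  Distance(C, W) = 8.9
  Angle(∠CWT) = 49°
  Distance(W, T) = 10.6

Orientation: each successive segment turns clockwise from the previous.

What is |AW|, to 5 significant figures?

18.425

A is at the origin; AE runs at -91.9° with length 26.3, so E = (-0.87198, -26.286). ∠AEV = 108.4° gives EV at -163.50° from the x-axis; with |EV| = 9.9, V = (-10.364, -29.097). ∠EVM = 100.2° gives VM at 116.70° from the x-axis; with |VM| = 22.2, M = (-20.339, -9.2644). ∠VMH = 74.0° gives MH at 10.700° from the x-axis; with |MH| = 22.3, H = (1.5731, -5.1241). ∠MHC = 52.2° gives HC at -117.10° from the x-axis; with |HC| = 21.8, C = (-8.3578, -24.531). ∠HCW = 35.2° gives CW at 98.100° from the x-axis; with |CW| = 8.9, W = (-9.6118, -15.720). Then |AW| = |W − A| = 18.425.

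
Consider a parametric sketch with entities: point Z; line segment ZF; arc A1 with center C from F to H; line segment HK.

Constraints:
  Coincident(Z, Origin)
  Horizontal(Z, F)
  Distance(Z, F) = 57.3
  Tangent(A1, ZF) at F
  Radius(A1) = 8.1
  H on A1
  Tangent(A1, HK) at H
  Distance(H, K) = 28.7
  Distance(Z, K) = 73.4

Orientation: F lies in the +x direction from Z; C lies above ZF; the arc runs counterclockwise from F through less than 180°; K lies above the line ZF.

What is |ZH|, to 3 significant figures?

66.0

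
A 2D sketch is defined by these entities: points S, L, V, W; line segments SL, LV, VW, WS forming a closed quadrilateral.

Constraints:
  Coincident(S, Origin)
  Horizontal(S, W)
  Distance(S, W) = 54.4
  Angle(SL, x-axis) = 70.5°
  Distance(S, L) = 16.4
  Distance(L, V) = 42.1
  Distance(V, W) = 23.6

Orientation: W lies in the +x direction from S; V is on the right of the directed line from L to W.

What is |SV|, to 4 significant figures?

38.16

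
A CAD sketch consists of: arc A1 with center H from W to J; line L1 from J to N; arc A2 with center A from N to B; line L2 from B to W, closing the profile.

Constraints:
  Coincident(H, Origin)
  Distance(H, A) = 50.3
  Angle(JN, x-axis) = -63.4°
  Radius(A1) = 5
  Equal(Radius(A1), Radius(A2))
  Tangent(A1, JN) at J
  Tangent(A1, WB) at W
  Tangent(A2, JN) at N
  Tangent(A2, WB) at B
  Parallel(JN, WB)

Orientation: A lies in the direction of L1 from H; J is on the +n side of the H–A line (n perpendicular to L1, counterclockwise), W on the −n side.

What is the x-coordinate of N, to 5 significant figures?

26.993

The slot axis is L1's direction at -63.4°, so u = (cos -63.4°, sin -63.4°) = (0.44776, -0.89415) and n = (−sin -63.4°, cos -63.4°) = (0.89415, 0.44776). H is at the origin and A lies 50.3 along u from H, so A = 50.3·u = (22.522, -44.976). Tangency of A1 to both parallel lines with radius 5.0 puts J and W at H ± 5.0·n: J = (4.4708, 2.2388), W = (-4.4708, -2.2388). Equal radii place N and B the same way about A: N = A + 5.0·n = (26.993, -42.737), B = A − 5.0·n = (18.052, -47.215). So N.x = 26.993.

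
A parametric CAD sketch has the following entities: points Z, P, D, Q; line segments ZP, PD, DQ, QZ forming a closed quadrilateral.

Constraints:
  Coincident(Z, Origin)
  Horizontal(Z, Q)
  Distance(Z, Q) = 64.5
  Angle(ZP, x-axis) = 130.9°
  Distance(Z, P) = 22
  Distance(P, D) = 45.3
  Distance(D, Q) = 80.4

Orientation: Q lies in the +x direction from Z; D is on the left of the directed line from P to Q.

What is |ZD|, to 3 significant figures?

56.9

Checks: |ZQ| = 64.50 ✓; |ZP| = 22.00 ✓; |PD| = 45.30 ✓; |DQ| = 80.40 ✓.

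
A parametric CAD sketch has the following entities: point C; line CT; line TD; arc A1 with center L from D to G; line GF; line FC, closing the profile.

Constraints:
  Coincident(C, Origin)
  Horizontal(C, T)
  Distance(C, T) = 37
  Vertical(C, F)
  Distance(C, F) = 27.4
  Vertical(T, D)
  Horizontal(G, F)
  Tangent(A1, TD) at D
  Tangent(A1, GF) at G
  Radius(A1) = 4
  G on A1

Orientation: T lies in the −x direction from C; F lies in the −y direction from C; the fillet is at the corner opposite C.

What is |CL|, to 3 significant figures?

40.5

C and F share the same x with |CF| = 27.4 and F on the −y side, so F = (0.00, -27.4). The virtual corner opposite C is at (-37.0, -27.4). A1 meets TD tangentially, so LD is at right angles to TD and A1 meets GF tangentially, so LG is at right angles to GF, with radius 4.0, so the center L sits 4.0 in from both sides at L = (-33.0, -23.4). Then |CL| = |L − C| = 40.5.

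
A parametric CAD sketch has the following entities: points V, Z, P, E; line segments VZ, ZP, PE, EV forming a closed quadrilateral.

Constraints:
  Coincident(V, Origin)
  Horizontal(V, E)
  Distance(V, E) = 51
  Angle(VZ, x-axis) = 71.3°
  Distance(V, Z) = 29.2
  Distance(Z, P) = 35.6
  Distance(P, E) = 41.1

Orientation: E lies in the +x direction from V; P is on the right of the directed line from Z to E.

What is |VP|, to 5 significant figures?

13.286

V is at the origin; VE is horizontal with |VE| = 51.0 and E in +x, so E = (51.0, 0). VZ runs at 71.3° with |VZ| = 29.2, so Z = (9.3619, 27.659). P is determined by |ZP| = 35.6 and |PE| = 41.1 together: it lies at the intersection of circle(Z, 35.6) and circle(E, 41.1). With |ZE| = 49.987, the foot of the radical line on ZE is 20.774 from Z and the perpendicular offset is √(35.6² − 20.774²) = 28.910. Taking the right-of-ZE solution: P = (10.670, -7.9174).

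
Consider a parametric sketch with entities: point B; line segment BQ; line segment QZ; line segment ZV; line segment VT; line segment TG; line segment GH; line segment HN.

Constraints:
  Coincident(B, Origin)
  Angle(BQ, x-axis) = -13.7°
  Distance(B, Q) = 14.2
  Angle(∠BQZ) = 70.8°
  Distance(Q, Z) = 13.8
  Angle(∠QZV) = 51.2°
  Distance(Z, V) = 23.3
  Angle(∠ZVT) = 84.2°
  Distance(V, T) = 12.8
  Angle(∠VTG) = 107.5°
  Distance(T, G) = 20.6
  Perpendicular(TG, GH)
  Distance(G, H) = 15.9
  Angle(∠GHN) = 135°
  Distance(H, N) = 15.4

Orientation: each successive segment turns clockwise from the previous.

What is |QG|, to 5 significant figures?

9.1827

∠ZVT = 84.2° gives VT at 12.500° from the x-axis; with |VT| = 12.8, T = (11.481, 9.9422). ∠VTG = 107.5° gives TG at -60.000° from the x-axis; with |TG| = 20.6, G = (21.781, -7.8979). Then |QG| = |G − Q| = 9.1827.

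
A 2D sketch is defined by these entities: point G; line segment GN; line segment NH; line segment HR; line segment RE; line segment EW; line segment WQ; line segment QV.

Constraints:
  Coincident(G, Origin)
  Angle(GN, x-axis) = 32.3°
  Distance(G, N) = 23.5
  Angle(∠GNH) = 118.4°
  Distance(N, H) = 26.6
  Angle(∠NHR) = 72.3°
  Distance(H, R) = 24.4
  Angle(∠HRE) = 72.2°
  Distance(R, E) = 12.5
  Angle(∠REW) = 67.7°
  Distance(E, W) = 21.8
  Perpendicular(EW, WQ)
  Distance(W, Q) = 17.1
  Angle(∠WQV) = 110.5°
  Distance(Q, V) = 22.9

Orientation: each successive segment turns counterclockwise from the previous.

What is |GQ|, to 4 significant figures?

47.78

G is at the origin; GN runs at 32.3° with length 23.5, so N = (19.86, 12.56). ∠GNH = 118.4° gives NH at 93.90° from the x-axis; with |NH| = 26.6, H = (18.05, 39.10). ∠NHR = 72.3° gives HR at -158.4° from the x-axis; with |HR| = 24.4, R = (-4.632, 30.11). ∠HRE = 72.2° gives RE at -50.60° from the x-axis; with |RE| = 12.5, E = (3.302, 20.45). ∠REW = 67.7° gives EW at 61.70° from the x-axis; with |EW| = 21.8, W = (13.64, 39.65). EW ⟂ WQ, so WQ runs at 151.7°; with |WQ| = 17.1, Q = (-1.419, 47.76). Then |GQ| = |Q − G| = 47.78.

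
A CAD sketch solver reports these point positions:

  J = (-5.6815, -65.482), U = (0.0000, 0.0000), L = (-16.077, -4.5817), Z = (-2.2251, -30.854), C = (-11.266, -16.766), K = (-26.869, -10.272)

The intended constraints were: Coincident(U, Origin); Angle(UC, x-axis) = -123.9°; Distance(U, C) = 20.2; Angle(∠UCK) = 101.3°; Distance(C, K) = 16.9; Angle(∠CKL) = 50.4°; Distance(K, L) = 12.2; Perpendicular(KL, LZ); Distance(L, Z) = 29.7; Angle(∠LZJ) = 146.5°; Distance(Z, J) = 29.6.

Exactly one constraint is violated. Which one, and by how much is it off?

Distance(Z, J) = 29.6 — off by 5.20.

U = (0.00, 0.00) ✓; UC at -123.9° ✓; |UC| = 20.20 ✓; ∠UCK = 101.3° ✓; |CK| = 16.90 ✓; ∠CKL = 50.40° ✓; |KL| = 12.20 ✓; ∠(KL, LZ) = 90.00° ✓; |LZ| = 29.70 ✓; ∠LZJ = 146.5° ✓; |ZJ| = 34.80 ✗.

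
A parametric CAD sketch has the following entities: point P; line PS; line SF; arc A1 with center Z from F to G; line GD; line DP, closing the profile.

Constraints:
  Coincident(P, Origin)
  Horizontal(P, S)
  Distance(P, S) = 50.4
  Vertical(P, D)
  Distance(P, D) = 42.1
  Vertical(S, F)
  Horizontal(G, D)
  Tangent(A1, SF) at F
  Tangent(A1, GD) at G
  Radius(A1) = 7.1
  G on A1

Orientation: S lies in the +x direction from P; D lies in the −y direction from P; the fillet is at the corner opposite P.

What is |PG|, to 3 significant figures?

60.4

P is at the origin; PS is horizontal with |PS| = 50.4 and S on the +x side, so S = (50.4, 0.00). P and D share the same x with |PD| = 42.1 and D on the −y side, so D = (0.00, -42.1). The virtual corner opposite P is at (50.4, -42.1). Tangency of A1 to SF means the radius ZF is perpendicular to SF and since A1 is tangent to GD there, ZG ⟂ GD, with radius 7.1, so the center Z sits 7.1 in from both sides at Z = (43.3, -35.0). That places the tangent points at F = (50.4, -35.0) on SF and G = (43.3, -42.1) on GD. Then |PG| = |G − P| = 60.4.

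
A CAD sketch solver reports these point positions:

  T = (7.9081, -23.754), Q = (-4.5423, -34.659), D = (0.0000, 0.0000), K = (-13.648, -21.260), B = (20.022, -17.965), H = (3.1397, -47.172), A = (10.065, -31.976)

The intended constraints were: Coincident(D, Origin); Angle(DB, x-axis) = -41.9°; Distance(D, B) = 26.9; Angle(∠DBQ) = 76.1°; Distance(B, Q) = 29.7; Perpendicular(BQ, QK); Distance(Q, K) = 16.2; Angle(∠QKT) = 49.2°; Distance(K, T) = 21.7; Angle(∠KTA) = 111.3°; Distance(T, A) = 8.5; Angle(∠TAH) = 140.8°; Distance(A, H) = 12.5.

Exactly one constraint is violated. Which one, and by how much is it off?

Distance(A, H) = 12.5 — off by 4.20.

D = (0.00, 0.00) ✓; DB at -41.90° ✓; |DB| = 26.90 ✓; ∠DBQ = 76.10° ✓; |BQ| = 29.70 ✓; ∠(BQ, QK) = 90.00° ✓; |QK| = 16.20 ✓; ∠QKT = 49.20° ✓; |KT| = 21.70 ✓; ∠KTA = 111.3° ✓; |TA| = 8.500 ✓; ∠TAH = 140.8° ✓; |AH| = 16.70 ✗.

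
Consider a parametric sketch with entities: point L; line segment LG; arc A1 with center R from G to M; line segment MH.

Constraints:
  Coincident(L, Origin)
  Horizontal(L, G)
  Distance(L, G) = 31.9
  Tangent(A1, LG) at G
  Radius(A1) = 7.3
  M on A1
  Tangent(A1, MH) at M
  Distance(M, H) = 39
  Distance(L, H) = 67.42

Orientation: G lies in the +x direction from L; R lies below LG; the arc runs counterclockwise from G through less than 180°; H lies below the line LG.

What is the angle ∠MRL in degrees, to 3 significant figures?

57.6°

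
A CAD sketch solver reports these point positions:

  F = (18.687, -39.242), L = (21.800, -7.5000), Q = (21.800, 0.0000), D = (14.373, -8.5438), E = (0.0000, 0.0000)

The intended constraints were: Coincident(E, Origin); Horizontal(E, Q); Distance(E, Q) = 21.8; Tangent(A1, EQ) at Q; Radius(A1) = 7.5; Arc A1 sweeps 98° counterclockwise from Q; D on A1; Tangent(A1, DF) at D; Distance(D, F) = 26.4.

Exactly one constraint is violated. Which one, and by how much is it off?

Distance(D, F) = 26.4 — off by 4.60.

E = (0.00, 0.00) ✓; E.y = 0.00, Q.y = 0.00 ✓; |EQ| = 21.80 ✓; ∠(LQ, QE) = 90.00° ✓; |LQ| = 7.500 ✓; bearing(L→D) − bearing(L→Q) = 98.00° ✓; |LD| = 7.500 ✓; ∠(LD, DF) = 90.00° ✓; |DF| = 31.00 ✗.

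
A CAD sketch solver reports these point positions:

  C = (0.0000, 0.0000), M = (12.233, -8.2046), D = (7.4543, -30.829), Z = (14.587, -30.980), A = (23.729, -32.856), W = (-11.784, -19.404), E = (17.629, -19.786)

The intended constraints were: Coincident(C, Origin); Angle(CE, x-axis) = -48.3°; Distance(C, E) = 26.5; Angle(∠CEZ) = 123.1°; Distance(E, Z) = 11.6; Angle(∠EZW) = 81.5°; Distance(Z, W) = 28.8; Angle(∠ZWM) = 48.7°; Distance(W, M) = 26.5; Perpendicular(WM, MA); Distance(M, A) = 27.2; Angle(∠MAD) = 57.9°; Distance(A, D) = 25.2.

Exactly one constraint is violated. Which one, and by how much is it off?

Distance(A, D) = 25.2 — off by 8.80.

C = (0.00, 0.00) ✓; CE at -48.30° ✓; |CE| = 26.50 ✓; ∠CEZ = 123.1° ✓; |EZ| = 11.60 ✓; ∠EZW = 81.50° ✓; |ZW| = 28.80 ✓; ∠ZWM = 48.70° ✓; |WM| = 26.50 ✓; ∠(WM, MA) = 90.00° ✓; |MA| = 27.20 ✓; ∠MAD = 57.90° ✓; |AD| = 16.40 ✗.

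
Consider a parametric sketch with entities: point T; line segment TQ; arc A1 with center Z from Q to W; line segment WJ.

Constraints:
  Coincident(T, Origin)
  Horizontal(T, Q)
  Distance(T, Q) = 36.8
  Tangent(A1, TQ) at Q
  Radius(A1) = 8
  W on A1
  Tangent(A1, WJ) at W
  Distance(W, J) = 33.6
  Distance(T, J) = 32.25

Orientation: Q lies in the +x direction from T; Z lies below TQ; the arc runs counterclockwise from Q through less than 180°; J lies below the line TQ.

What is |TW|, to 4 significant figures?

30.51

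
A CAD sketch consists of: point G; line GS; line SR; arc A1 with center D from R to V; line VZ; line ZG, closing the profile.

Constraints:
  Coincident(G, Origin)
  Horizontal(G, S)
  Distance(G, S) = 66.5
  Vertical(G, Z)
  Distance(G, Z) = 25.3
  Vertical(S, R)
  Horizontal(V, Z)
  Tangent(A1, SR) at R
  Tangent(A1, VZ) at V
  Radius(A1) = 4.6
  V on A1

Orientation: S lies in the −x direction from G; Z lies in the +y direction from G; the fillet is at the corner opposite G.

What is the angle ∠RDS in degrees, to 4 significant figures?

77.47°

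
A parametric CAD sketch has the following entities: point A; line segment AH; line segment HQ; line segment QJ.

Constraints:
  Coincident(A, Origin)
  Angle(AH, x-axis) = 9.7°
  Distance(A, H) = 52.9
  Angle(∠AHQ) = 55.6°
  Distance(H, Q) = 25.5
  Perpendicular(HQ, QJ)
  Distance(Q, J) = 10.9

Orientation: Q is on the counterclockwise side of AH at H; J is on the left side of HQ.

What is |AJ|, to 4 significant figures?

33.04

A is at the origin; AH runs at 9.7° with length 52.9, so H = 52.9·(cos 9.7°, sin 9.7°) = (52.14, 8.913). ∠AHQ = 55.6°, so HQ runs at 9.7° + (180° − 55.6°) = 134.1° from the x-axis; with |HQ| = 25.5, Q = H + 25.5·(cos 134.1°, sin 134.1°) = (34.40, 27.23). The perpendicularity gives QJ at right angles to HQ; with |QJ| = 10.9 on the left of HQ, J = Q + 10.9·(-0.7181, -0.6959) = (26.57, 19.64). Then |AJ| = |J − A| = 33.04.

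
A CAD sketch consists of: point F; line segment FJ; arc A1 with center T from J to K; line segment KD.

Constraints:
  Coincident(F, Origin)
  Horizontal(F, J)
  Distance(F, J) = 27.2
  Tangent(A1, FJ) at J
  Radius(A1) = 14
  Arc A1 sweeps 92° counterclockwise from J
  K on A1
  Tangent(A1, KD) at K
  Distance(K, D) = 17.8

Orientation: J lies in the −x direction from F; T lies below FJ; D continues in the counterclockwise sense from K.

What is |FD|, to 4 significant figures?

51.84

F is at the origin; F and J share the same y with |FJ| = 27.2 and J on the −x side, so J = (-27.20, 0.000). Since A1 is tangent to FJ there, TJ ⟂ FJ, so T = J + (0, -14) = (-27.20, -14.00). On A1, J sits at bearing 90° from T; a 92° counterclockwise sweep puts K at bearing 182°, so K = T + 14.0·(cos 182°, sin 182°) = (-41.19, -14.49). Since A1 is tangent to KD there, TK ⟂ KD, so KD runs along (−sin 182°, cos 182°); with |KD| = 17.8, D = (-40.57, -32.28). Then |FD| = |D − F| = 51.84.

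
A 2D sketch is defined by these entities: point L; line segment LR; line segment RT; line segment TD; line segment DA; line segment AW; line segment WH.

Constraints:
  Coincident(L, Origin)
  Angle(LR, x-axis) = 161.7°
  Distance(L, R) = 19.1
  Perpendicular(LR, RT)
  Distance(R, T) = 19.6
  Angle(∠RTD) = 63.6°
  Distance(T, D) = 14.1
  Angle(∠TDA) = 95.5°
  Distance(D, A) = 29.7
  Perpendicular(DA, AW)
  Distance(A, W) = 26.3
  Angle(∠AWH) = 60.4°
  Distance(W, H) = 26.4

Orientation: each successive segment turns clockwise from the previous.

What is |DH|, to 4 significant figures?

14.88

L is at the origin; LR runs at 161.7° with length 19.1, so R = (-18.13, 5.997). The perpendicularity gives RT at right angles to LR, so RT runs at 71.70°; with |RT| = 19.6, T = (-11.98, 24.61). ∠RTD = 63.6° gives TD at -44.70° from the x-axis; with |TD| = 14.1, D = (-1.958, 14.69). ∠TDA = 95.5° gives DA at -129.2° from the x-axis; with |DA| = 29.7, A = (-20.73, -8.328). The perpendicularity gives AW at right angles to DA, so AW runs at 140.8°; with |AW| = 26.3, W = (-41.11, 8.295). ∠AWH = 60.4° gives WH at 21.20° from the x-axis; with |WH| = 26.4, H = (-16.50, 17.84). Then |DH| = |H − D| = 14.88.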